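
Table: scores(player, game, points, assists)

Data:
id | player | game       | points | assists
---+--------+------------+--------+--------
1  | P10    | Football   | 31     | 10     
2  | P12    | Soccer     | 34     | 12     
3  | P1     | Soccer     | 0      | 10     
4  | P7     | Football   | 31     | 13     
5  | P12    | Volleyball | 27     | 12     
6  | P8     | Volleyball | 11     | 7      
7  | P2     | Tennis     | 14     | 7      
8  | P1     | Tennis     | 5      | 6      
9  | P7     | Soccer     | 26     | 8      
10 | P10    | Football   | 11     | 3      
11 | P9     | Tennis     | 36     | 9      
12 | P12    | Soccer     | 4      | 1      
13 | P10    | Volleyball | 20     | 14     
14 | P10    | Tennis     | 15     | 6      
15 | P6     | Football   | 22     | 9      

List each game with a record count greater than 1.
SELECT game, COUNT(*) as cnt
FROM scores
GROUP BY game
HAVING COUNT(*) > 1

Result:
  Football: 4
  Soccer: 4
  Tennis: 4
  Volleyball: 3

Note: HAVING filters groups after aggregation, WHERE filters rows before.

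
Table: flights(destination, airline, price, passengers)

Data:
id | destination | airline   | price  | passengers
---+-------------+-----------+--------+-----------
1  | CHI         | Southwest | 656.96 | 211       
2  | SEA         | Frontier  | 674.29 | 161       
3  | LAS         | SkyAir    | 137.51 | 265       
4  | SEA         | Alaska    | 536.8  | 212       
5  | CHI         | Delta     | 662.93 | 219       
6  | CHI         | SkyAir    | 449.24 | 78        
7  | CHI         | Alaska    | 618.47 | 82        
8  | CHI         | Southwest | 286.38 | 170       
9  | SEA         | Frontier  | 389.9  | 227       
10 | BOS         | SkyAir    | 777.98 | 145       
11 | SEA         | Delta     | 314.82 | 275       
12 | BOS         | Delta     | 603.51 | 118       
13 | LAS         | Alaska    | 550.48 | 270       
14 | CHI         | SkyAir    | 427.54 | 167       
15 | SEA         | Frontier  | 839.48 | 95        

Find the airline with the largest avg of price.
SELECT airline, AVG(price) as val
FROM flights
GROUP BY airline
ORDER BY val DESC
LIMIT 1

Result: Frontier with avg(price) = 634.56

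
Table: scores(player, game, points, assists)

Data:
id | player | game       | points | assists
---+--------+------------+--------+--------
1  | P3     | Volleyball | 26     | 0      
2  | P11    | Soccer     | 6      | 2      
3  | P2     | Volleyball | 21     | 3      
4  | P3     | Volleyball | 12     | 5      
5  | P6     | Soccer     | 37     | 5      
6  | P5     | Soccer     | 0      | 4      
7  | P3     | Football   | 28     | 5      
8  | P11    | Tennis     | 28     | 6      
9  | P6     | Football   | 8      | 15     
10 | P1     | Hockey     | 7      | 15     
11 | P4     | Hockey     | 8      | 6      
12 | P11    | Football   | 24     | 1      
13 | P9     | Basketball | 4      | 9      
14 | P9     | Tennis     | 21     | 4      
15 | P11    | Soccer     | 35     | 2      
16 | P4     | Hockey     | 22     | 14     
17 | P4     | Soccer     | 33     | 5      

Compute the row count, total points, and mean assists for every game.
SELECT game,
       COUNT(*) as cnt,
       SUM(points) as total_points,
       AVG(assists) as avg_assists
FROM scores
GROUP BY game

Result:
  Basketball: 1 records, 4 total points, 9.00 avg assists
  Football: 3 records, 60 total points, 7.00 avg assists
  Hockey: 3 records, 37 total points, 11.67 avg assists
  Soccer: 5 records, 111 total points, 3.60 avg assists
  Tennis: 2 records, 49 total points, 5.00 avg assists
  Volleyball: 3 records, 59 total points, 2.67 avg assists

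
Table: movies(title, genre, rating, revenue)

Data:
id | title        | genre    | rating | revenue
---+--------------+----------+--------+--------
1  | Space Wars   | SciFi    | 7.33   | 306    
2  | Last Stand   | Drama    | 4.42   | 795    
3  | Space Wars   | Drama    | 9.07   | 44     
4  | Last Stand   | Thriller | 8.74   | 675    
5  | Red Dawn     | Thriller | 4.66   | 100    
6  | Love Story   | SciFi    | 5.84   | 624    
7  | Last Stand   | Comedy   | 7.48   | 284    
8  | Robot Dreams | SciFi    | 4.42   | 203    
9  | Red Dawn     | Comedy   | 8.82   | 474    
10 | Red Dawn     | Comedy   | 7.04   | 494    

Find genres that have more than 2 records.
SELECT genre, COUNT(*) as cnt
FROM movies
GROUP BY genre
HAVING COUNT(*) > 2

Result:
  Comedy: 3
  SciFi: 3

Note: HAVING filters groups after aggregation, WHERE filters rows before.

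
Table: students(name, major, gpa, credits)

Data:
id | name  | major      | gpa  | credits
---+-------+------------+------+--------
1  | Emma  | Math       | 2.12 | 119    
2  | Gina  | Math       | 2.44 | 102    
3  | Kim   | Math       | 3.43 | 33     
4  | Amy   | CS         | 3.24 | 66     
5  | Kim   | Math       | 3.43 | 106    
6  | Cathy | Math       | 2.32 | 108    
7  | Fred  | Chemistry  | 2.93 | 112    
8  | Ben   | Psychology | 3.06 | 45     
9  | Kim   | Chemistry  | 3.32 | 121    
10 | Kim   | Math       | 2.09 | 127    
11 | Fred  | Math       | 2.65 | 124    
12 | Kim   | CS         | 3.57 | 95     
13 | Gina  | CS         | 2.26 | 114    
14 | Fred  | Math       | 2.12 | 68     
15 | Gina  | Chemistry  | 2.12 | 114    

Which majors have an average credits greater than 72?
SELECT major, AVG(credits)
FROM students
GROUP BY major
HAVING AVG(credits) > 72

Result:
  CS: avg=91.67
  Chemistry: avg=115.67
  Math: avg=98.38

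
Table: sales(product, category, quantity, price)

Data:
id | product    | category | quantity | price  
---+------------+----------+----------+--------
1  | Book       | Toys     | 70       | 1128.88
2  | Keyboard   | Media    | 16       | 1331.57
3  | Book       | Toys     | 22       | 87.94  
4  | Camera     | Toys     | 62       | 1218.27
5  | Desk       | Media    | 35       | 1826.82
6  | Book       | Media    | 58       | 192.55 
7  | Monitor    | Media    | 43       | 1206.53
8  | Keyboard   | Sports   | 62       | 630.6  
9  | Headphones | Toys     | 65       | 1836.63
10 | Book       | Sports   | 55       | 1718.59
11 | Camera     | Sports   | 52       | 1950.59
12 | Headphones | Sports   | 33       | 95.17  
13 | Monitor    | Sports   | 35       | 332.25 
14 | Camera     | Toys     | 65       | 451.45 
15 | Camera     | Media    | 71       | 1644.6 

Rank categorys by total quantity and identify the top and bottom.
SELECT category, SUM(quantity)
FROM sales
GROUP BY category
ORDER BY SUM(quantity)

All groups:
  Media: 223
  Sports: 237
  Toys: 284

Highest: Toys (284)
Lowest: Media (223)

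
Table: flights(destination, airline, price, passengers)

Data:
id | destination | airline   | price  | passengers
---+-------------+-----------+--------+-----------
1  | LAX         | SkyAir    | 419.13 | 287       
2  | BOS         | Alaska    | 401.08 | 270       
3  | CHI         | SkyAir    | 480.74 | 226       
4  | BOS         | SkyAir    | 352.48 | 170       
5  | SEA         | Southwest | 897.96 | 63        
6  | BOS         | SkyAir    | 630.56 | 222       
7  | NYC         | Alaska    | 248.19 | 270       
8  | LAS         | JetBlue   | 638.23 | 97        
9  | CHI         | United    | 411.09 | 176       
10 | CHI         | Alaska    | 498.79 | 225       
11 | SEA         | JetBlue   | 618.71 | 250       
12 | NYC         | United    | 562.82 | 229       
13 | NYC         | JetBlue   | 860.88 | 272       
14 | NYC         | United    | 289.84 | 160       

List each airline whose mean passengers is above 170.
SELECT airline, AVG(passengers)
FROM flights
GROUP BY airline
HAVING AVG(passengers) > 170

Result:
  Alaska: avg=255.00
  JetBlue: avg=206.33
  SkyAir: avg=226.25
  United: avg=188.33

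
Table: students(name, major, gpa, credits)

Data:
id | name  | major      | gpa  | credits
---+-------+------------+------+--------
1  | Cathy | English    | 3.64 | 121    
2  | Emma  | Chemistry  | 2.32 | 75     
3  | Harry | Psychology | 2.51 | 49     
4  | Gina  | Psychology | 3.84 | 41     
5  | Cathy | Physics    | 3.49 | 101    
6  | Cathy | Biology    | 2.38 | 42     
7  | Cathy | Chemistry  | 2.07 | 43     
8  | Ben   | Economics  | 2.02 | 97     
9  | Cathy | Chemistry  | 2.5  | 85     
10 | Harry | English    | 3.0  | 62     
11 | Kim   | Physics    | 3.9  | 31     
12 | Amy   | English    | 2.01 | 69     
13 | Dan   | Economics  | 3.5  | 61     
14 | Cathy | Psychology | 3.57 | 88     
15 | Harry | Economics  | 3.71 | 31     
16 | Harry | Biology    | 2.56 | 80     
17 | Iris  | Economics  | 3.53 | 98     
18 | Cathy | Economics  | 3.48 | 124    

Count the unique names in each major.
SELECT major, COUNT(DISTINCT name)
FROM students
GROUP BY major

Result:
  Biology: 2 distinct
  Chemistry: 2 distinct
  Economics: 5 distinct
  English: 3 distinct
  Physics: 2 distinct
  Psychology: 3 distinct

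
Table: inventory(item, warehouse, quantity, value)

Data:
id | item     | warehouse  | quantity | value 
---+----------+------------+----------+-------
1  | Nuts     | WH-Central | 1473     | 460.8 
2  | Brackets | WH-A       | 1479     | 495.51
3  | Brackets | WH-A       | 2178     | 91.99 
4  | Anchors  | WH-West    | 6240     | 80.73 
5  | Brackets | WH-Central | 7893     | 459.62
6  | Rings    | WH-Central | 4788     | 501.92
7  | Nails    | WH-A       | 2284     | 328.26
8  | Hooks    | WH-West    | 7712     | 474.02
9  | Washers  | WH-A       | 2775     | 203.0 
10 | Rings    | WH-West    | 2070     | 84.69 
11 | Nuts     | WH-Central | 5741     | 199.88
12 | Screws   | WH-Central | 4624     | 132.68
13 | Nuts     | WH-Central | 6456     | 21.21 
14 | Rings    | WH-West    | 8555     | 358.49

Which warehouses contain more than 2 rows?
SELECT warehouse, COUNT(*) as cnt
FROM inventory
GROUP BY warehouse
HAVING COUNT(*) > 2

Result:
  WH-A: 4
  WH-Central: 6
  WH-West: 4

Note: HAVING filters groups after aggregation, WHERE filters rows before.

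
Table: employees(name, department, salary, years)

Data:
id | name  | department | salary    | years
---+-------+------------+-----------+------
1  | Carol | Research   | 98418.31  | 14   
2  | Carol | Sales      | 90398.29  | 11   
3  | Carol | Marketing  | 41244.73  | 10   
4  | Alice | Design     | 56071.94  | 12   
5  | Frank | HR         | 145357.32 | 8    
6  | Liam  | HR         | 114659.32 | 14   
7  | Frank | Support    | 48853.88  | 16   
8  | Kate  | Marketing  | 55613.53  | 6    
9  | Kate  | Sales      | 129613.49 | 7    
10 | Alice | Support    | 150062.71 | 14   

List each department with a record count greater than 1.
SELECT department, COUNT(*) as cnt
FROM employees
GROUP BY department
HAVING COUNT(*) > 1

Result:
  HR: 2
  Marketing: 2
  Sales: 2
  Support: 2

Note: HAVING filters groups after aggregation, WHERE filters rows before.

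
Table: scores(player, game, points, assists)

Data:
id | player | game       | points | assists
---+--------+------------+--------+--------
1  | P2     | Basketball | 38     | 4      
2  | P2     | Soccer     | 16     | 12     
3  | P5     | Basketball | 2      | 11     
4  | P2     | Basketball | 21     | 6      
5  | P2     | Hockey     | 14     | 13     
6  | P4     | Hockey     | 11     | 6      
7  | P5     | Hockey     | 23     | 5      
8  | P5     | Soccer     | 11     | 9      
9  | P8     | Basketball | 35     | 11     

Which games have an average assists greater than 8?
SELECT game, AVG(assists)
FROM scores
GROUP BY game
HAVING AVG(assists) > 8

Result:
  Soccer: avg=10.50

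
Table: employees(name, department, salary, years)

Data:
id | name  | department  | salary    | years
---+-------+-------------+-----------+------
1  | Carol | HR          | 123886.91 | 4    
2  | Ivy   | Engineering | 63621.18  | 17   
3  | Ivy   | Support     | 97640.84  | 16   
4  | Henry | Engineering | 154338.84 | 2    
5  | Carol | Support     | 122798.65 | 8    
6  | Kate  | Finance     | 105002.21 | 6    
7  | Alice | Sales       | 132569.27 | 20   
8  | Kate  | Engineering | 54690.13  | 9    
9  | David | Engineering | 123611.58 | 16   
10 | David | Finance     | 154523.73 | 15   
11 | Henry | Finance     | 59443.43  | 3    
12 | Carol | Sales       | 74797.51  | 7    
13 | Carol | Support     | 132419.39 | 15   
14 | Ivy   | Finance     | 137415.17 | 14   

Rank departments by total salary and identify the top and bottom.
SELECT department, SUM(salary)
FROM employees
GROUP BY department
ORDER BY SUM(salary)

All groups:
  HR: 123886.91
  Sales: 207366.78
  Support: 352858.88
  Engineering: 396261.73
  Finance: 456384.54

Highest: Finance (456384.54)
Lowest: HR (123886.91)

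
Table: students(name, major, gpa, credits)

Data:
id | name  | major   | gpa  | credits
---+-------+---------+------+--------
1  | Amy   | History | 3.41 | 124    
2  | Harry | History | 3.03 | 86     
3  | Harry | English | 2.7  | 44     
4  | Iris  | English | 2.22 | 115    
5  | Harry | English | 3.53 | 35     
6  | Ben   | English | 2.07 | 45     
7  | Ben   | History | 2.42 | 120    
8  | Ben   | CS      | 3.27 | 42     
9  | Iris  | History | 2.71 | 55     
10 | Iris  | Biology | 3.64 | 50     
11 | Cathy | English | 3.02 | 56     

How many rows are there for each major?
SELECT major, COUNT(*) as count
FROM students
GROUP BY major

Result:
  Biology: 1
  CS: 1
  English: 5
  History: 4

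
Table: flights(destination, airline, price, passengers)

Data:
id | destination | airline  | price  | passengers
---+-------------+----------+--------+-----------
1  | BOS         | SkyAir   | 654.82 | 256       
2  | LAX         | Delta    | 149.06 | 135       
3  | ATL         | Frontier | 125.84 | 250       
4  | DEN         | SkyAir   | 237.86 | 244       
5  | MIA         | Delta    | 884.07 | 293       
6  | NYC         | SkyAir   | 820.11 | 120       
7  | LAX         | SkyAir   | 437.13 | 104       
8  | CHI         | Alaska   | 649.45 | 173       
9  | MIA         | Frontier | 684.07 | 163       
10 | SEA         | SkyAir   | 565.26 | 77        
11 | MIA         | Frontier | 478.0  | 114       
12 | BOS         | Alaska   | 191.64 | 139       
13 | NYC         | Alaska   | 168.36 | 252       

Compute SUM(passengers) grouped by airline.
SELECT airline, SUM(passengers) as result
FROM flights
GROUP BY airline

Result:
  Alaska: 564
  Delta: 428
  Frontier: 527
  SkyAir: 801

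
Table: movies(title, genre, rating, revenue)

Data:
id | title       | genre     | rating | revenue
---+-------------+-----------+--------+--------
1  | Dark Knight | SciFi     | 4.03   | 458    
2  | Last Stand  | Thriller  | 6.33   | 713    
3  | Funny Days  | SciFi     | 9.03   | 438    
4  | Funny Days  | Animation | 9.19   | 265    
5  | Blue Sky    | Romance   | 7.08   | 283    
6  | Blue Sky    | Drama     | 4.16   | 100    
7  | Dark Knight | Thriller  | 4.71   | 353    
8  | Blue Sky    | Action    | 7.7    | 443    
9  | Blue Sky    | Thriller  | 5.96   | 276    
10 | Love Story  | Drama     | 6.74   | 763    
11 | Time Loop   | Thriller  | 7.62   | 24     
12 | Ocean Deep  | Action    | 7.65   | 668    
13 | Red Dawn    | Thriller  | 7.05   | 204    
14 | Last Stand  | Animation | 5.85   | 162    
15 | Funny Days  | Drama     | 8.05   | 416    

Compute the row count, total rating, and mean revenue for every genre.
SELECT genre,
       COUNT(*) as cnt,
       SUM(rating) as total_rating,
       AVG(revenue) as avg_revenue
FROM movies
GROUP BY genre

Result:
  Action: 2 records, 15.35 total rating, 555.50 avg revenue
  Animation: 2 records, 15.04 total rating, 213.50 avg revenue
  Drama: 3 records, 18.95 total rating, 426.33 avg revenue
  Romance: 1 records, 7.08 total rating, 283.00 avg revenue
  SciFi: 2 records, 13.06 total rating, 448.00 avg revenue
  Thriller: 5 records, 31.67 total rating, 314.00 avg revenue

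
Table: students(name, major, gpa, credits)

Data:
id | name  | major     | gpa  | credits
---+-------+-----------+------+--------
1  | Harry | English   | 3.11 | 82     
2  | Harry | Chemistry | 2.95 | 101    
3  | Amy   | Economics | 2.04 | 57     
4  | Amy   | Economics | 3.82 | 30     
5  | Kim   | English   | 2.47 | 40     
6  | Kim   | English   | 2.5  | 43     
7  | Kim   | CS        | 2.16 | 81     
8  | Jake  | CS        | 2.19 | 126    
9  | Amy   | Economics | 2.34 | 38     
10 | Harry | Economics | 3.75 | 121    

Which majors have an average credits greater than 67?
SELECT major, AVG(credits)
FROM students
GROUP BY major
HAVING AVG(credits) > 67

Result:
  CS: avg=103.50
  Chemistry: avg=101.00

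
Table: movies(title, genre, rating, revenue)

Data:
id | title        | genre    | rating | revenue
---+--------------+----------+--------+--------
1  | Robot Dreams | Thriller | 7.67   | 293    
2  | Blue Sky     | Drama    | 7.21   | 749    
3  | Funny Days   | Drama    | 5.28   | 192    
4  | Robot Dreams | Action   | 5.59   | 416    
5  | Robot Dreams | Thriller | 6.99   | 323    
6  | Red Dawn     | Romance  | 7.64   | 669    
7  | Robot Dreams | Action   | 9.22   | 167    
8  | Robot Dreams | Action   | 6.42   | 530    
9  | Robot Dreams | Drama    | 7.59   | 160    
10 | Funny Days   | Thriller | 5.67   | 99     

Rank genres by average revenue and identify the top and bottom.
SELECT genre, AVG(revenue)
FROM movies
GROUP BY genre
ORDER BY AVG(revenue)

All groups:
  Thriller: 238.33
  Drama: 367.00
  Action: 371.00
  Romance: 669.00

Highest: Romance (669.00)
Lowest: Thriller (238.33)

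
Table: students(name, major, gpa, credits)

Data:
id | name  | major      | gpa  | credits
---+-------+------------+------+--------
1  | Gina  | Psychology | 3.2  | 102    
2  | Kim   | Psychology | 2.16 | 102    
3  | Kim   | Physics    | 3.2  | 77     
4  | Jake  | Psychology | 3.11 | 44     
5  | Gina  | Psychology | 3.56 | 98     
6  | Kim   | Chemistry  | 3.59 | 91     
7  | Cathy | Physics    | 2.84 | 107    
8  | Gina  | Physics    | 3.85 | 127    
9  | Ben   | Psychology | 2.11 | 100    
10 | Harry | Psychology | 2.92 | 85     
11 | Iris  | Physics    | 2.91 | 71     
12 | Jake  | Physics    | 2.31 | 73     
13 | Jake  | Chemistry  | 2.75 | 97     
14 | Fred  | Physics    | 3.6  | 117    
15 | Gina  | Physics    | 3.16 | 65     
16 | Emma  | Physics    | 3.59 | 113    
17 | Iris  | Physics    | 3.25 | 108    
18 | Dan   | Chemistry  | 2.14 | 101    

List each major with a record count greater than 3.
SELECT major, COUNT(*) as cnt
FROM students
GROUP BY major
HAVING COUNT(*) > 3

Result:
  Physics: 9
  Psychology: 6

Note: HAVING filters groups after aggregation, WHERE filters rows before.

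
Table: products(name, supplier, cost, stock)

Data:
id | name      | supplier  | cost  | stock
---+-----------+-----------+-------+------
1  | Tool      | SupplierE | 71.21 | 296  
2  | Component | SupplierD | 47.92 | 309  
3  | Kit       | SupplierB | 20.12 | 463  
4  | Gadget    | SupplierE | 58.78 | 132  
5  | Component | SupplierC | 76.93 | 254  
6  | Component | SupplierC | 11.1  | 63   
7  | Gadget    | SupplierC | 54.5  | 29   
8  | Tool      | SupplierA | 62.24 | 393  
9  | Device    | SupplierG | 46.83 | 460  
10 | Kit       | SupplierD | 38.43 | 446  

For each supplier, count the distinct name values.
SELECT supplier, COUNT(DISTINCT name)
FROM products
GROUP BY supplier

Result:
  SupplierA: 1 distinct
  SupplierB: 1 distinct
  SupplierC: 2 distinct
  SupplierD: 2 distinct
  SupplierE: 2 distinct
  SupplierG: 1 distinct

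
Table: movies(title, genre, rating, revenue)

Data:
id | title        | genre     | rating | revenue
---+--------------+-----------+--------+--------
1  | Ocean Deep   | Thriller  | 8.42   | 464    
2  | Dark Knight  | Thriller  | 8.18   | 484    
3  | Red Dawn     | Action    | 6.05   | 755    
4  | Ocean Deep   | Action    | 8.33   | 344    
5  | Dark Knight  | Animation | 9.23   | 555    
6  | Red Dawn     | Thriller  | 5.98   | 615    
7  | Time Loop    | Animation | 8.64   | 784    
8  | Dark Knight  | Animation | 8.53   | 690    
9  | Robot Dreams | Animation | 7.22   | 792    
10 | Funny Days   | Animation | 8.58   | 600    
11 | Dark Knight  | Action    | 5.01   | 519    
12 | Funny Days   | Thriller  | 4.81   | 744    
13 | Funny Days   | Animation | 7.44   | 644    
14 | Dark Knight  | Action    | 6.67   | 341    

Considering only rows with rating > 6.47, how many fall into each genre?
SELECT genre, COUNT(*)
FROM movies
WHERE rating > 6.47
GROUP BY genre

Note: WHERE filters rows before grouping.

Result:
  Action: 2
  Animation: 6
  Thriller: 2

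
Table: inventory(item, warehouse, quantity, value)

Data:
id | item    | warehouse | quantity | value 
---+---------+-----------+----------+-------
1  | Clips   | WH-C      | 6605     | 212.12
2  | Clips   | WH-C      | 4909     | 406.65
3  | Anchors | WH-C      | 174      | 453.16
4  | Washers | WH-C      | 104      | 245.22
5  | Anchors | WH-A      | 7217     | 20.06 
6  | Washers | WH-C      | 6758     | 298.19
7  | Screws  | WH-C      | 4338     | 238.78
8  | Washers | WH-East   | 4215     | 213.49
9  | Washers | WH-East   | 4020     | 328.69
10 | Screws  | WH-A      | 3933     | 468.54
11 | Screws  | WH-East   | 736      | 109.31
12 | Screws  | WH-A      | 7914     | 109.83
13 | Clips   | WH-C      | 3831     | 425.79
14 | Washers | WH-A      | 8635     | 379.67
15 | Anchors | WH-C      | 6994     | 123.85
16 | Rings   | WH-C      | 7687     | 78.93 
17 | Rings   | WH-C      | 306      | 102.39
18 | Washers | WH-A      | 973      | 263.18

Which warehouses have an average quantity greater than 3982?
SELECT warehouse, AVG(quantity)
FROM inventory
GROUP BY warehouse
HAVING AVG(quantity) > 3982

Result:
  WH-A: avg=5734.40
  WH-C: avg=4170.60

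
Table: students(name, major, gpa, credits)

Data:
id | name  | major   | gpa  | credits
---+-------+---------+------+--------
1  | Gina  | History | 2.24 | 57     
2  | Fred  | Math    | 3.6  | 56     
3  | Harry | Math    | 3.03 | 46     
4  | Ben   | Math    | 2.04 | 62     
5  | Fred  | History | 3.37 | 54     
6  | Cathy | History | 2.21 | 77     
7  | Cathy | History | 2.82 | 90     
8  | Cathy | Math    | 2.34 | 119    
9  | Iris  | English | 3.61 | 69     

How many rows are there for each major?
SELECT major, COUNT(*) as count
FROM students
GROUP BY major

Result:
  English: 1
  History: 4
  Math: 4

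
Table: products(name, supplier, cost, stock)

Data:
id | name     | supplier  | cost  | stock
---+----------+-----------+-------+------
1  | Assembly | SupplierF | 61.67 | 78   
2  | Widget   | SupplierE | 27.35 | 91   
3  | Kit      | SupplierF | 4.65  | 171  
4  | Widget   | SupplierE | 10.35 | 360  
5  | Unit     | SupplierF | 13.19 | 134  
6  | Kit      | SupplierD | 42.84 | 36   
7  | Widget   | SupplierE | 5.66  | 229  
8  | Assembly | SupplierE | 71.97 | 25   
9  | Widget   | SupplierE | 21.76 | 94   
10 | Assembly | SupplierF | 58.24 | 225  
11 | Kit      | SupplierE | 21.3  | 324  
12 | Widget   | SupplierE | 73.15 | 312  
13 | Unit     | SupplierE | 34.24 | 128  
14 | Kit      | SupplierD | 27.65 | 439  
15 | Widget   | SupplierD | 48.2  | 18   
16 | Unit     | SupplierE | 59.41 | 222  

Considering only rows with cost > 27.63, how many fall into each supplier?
SELECT supplier, COUNT(*)
FROM products
WHERE cost > 27.63
GROUP BY supplier

Note: WHERE filters rows before grouping.

Result:
  SupplierD: 3
  SupplierE: 4
  SupplierF: 2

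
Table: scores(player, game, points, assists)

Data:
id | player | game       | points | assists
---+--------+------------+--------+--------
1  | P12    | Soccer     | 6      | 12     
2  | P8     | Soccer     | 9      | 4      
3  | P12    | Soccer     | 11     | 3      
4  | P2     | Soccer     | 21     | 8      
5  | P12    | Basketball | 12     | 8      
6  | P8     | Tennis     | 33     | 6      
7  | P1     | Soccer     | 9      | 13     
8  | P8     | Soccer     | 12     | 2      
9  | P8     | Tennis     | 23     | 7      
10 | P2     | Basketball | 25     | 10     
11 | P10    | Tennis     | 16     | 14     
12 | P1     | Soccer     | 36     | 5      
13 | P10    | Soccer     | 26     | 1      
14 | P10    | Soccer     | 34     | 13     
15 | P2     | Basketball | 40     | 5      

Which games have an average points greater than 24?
SELECT game, AVG(points)
FROM scores
GROUP BY game
HAVING AVG(points) > 24

Result:
  Basketball: avg=25.67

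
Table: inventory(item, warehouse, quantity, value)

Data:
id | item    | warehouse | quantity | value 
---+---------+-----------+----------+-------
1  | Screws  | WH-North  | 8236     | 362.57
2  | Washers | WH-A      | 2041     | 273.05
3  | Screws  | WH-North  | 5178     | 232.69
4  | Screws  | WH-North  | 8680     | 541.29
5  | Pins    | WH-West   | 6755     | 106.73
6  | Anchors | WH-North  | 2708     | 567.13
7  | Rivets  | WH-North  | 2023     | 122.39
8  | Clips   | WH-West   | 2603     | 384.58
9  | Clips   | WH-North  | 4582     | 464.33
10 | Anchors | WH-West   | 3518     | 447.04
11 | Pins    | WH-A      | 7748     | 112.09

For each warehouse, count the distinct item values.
SELECT warehouse, COUNT(DISTINCT item)
FROM inventory
GROUP BY warehouse

Result:
  WH-A: 2 distinct
  WH-North: 4 distinct
  WH-West: 3 distinct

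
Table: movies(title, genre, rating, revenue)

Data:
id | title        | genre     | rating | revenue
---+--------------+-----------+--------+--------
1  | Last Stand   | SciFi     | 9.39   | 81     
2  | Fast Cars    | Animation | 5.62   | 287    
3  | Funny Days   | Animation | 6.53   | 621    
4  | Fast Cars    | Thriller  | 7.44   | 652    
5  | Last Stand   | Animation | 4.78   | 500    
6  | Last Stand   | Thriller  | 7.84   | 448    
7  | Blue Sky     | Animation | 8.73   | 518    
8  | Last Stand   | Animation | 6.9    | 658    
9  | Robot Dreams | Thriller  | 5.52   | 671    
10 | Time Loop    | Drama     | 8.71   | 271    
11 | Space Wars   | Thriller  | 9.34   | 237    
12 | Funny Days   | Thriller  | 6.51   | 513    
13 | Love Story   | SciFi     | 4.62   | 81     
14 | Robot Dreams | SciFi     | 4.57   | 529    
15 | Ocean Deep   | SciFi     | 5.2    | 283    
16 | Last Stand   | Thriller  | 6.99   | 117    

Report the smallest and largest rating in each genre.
SELECT genre, MIN(rating), MAX(rating)
FROM movies
GROUP BY genre

Result:
  Animation: min=4.78, max=8.73
  Drama: min=8.71, max=8.71
  SciFi: min=4.57, max=9.39
  Thriller: min=5.52, max=9.34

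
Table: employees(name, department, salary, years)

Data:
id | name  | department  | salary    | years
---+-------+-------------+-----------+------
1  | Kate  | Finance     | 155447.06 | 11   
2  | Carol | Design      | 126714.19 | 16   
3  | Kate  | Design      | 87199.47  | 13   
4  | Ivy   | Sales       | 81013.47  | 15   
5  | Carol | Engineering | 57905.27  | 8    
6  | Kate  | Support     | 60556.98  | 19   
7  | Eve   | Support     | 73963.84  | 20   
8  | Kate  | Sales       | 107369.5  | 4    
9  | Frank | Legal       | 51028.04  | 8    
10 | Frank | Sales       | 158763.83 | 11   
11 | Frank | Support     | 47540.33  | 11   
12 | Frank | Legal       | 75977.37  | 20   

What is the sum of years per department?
SELECT department, SUM(years) as result
FROM employees
GROUP BY department

Result:
  Design: 29
  Engineering: 8
  Finance: 11
  Legal: 28
  Sales: 30
  Support: 50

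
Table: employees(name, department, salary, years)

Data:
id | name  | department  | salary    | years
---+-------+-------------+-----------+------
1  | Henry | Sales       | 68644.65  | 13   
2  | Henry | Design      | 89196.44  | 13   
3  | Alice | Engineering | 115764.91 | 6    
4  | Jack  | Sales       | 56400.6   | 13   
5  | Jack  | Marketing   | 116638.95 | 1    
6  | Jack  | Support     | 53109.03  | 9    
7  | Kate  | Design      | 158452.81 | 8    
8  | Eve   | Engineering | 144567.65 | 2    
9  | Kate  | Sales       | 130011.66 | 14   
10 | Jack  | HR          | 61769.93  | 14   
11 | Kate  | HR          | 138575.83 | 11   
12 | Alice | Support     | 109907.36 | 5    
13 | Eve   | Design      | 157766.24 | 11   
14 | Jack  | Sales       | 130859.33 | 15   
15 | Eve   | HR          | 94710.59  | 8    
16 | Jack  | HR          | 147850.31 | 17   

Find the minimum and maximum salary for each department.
SELECT department, MIN(salary), MAX(salary)
FROM employees
GROUP BY department

Result:
  Design: min=89196.44, max=158452.81
  Engineering: min=115764.91, max=144567.65
  HR: min=61769.93, max=147850.31
  Marketing: min=116638.95, max=116638.95
  Sales: min=56400.60, max=130859.33
  Support: min=53109.03, max=109907.36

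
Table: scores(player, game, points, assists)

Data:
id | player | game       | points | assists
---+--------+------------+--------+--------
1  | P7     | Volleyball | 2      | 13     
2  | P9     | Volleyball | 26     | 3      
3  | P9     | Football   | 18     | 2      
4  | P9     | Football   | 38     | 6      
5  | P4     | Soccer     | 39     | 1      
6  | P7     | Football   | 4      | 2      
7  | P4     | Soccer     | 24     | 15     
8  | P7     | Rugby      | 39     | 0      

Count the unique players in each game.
SELECT game, COUNT(DISTINCT player)
FROM scores
GROUP BY game

Result:
  Football: 2 distinct
  Rugby: 1 distinct
  Soccer: 1 distinct
  Volleyball: 2 distinct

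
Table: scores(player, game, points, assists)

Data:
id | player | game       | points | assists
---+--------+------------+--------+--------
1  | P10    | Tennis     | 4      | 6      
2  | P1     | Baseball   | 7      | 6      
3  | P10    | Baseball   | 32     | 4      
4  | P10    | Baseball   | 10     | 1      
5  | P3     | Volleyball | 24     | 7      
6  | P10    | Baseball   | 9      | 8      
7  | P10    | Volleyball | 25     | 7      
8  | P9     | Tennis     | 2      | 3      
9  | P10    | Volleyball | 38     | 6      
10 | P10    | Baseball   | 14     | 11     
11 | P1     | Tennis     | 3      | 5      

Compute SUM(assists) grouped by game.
SELECT game, SUM(assists) as result
FROM scores
GROUP BY game

Result:
  Baseball: 30
  Tennis: 14
  Volleyball: 20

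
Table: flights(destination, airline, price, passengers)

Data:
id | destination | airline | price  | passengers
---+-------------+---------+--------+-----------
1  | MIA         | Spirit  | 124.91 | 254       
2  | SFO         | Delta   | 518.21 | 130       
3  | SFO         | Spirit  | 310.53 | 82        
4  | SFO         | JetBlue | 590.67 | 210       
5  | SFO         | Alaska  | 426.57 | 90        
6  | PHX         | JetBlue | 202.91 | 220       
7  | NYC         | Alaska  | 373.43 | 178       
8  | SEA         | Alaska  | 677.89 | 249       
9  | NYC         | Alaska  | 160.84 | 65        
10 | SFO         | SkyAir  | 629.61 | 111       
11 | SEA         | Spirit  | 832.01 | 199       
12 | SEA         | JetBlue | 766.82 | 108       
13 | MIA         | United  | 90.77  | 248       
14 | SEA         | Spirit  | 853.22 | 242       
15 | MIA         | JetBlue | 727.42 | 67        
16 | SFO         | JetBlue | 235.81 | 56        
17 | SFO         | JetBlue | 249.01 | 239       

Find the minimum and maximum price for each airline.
SELECT airline, MIN(price), MAX(price)
FROM flights
GROUP BY airline

Result:
  Alaska: min=160.84, max=677.89
  Delta: min=518.21, max=518.21
  JetBlue: min=202.91, max=766.82
  SkyAir: min=629.61, max=629.61
  Spirit: min=124.91, max=853.22
  United: min=90.77, max=90.77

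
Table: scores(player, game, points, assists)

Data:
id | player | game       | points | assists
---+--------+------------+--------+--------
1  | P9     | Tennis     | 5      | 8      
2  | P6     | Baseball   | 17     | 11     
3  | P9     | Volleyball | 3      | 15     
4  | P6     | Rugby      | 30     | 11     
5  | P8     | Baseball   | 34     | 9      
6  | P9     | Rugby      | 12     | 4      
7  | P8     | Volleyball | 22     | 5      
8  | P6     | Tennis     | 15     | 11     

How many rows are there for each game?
SELECT game, COUNT(*) as count
FROM scores
GROUP BY game

Result:
  Baseball: 2
  Rugby: 2
  Tennis: 2
  Volleyball: 2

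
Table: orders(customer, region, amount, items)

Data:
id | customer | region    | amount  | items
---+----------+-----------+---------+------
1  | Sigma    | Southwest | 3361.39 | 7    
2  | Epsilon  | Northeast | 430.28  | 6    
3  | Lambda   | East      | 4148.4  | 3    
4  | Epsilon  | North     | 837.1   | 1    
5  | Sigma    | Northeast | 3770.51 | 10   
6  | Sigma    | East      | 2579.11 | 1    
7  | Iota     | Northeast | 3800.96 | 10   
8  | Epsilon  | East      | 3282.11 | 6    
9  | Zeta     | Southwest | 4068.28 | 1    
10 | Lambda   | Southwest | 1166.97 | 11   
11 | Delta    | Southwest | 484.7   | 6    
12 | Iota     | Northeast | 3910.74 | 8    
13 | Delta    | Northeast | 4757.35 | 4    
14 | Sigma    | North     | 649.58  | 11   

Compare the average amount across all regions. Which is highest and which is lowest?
SELECT region, AVG(amount)
FROM orders
GROUP BY region
ORDER BY AVG(amount)

All groups:
  North: 743.34
  Southwest: 2270.34
  Northeast: 3333.97
  East: 3336.54

Highest: East (3336.54)
Lowest: North (743.34)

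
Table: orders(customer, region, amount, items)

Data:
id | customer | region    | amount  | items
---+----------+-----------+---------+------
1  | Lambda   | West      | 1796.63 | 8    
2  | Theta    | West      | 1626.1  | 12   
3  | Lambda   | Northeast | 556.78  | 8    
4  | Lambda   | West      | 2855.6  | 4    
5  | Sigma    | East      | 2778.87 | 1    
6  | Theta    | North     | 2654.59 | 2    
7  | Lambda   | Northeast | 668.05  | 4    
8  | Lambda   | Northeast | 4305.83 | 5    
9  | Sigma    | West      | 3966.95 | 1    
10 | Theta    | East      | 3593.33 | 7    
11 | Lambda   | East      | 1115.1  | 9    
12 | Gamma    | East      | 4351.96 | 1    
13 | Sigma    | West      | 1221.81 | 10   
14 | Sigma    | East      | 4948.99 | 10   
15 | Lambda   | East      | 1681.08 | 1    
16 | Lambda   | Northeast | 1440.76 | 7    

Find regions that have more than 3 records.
SELECT region, COUNT(*) as cnt
FROM orders
GROUP BY region
HAVING COUNT(*) > 3

Result:
  East: 6
  Northeast: 4
  West: 5

Note: HAVING filters groups after aggregation, WHERE filters rows before.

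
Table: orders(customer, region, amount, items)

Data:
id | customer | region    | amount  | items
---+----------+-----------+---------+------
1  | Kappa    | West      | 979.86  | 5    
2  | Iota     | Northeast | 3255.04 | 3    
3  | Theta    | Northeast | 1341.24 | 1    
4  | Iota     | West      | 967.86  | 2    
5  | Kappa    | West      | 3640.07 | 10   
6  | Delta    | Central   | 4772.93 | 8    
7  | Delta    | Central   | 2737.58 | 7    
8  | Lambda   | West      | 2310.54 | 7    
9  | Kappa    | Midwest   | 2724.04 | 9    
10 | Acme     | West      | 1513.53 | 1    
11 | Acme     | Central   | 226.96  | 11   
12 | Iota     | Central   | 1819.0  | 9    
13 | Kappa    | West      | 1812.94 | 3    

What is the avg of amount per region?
SELECT region, AVG(amount) as result
FROM orders
GROUP BY region

Result:
  Central: 2389.12
  Midwest: 2724.04
  Northeast: 2298.14
  West: 1870.80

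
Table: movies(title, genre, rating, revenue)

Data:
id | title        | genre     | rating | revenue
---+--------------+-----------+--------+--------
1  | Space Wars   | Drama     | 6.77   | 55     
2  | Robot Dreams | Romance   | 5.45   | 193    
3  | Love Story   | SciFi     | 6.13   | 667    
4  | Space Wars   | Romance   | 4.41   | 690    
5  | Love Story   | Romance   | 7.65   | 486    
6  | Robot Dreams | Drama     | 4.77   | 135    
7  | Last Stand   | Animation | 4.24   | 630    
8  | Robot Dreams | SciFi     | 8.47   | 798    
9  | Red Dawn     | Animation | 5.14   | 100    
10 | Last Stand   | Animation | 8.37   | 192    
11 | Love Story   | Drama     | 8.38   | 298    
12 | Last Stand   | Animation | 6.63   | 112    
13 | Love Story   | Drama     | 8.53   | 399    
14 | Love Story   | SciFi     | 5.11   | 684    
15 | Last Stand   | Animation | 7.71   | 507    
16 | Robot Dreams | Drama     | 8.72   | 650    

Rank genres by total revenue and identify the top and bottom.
SELECT genre, SUM(revenue)
FROM movies
GROUP BY genre
ORDER BY SUM(revenue)

All groups:
  Romance: 1369
  Drama: 1537
  Animation: 1541
  SciFi: 2149

Highest: SciFi (2149)
Lowest: Romance (1369)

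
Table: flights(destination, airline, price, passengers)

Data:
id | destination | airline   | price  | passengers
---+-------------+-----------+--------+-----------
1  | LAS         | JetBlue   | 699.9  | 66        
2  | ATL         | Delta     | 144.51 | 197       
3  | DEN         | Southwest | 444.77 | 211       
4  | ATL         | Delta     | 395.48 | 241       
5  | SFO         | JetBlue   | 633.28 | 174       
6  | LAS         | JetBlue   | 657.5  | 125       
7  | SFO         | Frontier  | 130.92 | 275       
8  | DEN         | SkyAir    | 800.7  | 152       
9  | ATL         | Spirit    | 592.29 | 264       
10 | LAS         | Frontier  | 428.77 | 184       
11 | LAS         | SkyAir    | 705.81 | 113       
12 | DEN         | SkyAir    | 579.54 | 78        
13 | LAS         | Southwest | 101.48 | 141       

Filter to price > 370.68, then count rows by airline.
SELECT airline, COUNT(*)
FROM flights
WHERE price > 370.68
GROUP BY airline

Note: WHERE filters rows before grouping.

Result:
  Delta: 1
  Frontier: 1
  JetBlue: 3
  SkyAir: 3
  Southwest: 1
  Spirit: 1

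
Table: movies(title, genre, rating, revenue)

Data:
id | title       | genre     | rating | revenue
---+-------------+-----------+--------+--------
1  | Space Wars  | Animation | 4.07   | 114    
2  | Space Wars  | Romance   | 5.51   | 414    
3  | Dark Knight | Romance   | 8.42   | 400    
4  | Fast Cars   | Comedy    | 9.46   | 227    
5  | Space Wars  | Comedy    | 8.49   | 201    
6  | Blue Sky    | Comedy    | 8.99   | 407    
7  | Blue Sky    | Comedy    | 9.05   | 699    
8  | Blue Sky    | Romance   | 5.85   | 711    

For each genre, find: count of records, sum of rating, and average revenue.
SELECT genre,
       COUNT(*) as cnt,
       SUM(rating) as total_rating,
       AVG(revenue) as avg_revenue
FROM movies
GROUP BY genre

Result:
  Animation: 1 records, 4.07 total rating, 114.00 avg revenue
  Comedy: 4 records, 35.99 total rating, 383.50 avg revenue
  Romance: 3 records, 19.78 total rating, 508.33 avg revenue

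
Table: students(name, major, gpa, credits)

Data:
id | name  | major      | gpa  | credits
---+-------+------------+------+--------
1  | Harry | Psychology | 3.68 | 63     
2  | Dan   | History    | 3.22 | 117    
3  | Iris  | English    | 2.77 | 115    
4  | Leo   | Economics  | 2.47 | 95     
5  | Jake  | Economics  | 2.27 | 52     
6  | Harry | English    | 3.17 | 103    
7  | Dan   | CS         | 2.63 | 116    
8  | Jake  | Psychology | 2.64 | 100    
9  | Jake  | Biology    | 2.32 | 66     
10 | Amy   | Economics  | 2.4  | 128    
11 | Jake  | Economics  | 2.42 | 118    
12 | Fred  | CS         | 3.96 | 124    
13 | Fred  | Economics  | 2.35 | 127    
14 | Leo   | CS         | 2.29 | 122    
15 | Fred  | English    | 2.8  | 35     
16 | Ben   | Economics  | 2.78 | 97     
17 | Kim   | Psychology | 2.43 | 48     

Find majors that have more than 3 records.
SELECT major, COUNT(*) as cnt
FROM students
GROUP BY major
HAVING COUNT(*) > 3

Result:
  Economics: 6

Note: HAVING filters groups after aggregation, WHERE filters rows before.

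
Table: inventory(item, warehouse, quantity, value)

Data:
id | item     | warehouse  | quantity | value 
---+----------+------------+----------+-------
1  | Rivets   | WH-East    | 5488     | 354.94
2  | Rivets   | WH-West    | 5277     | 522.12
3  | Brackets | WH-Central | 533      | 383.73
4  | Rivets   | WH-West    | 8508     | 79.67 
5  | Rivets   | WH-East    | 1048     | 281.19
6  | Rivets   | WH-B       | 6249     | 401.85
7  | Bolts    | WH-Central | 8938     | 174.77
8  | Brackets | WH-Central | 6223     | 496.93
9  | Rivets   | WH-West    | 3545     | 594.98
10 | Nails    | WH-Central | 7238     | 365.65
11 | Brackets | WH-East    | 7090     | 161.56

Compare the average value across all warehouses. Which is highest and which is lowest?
SELECT warehouse, AVG(value)
FROM inventory
GROUP BY warehouse
ORDER BY AVG(value)

All groups:
  WH-East: 265.90
  WH-Central: 355.27
  WH-West: 398.92
  WH-B: 401.85

Highest: WH-B (401.85)
Lowest: WH-East (265.90)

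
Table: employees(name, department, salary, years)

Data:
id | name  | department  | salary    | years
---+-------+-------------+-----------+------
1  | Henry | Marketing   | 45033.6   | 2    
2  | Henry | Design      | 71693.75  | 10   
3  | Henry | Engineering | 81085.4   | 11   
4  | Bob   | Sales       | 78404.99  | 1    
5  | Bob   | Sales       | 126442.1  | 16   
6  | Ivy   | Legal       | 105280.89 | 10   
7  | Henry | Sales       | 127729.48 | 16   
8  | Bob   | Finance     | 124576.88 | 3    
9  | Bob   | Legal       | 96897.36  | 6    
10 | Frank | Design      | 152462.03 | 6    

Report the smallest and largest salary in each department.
SELECT department, MIN(salary), MAX(salary)
FROM employees
GROUP BY department

Result:
  Design: min=71693.75, max=152462.03
  Engineering: min=81085.40, max=81085.40
  Finance: min=124576.88, max=124576.88
  Legal: min=96897.36, max=105280.89
  Marketing: min=45033.60, max=45033.60
  Sales: min=78404.99, max=127729.48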